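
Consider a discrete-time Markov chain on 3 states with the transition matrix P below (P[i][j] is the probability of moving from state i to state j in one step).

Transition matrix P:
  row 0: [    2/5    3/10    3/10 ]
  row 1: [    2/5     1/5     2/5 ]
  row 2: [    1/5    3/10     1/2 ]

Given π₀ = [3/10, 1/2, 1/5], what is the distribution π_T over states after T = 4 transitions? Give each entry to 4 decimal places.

π = [0.3184, 0.2728, 0.4089]

t=0: π = [0.3000, 0.5000, 0.2000]
t=1: π = [0.3600, 0.2500, 0.3900]
t=2: π = [0.3220, 0.2750, 0.4030]
t=3: π = [0.3194, 0.2725, 0.4081]
t=4: π = [0.3184, 0.2728, 0.4089]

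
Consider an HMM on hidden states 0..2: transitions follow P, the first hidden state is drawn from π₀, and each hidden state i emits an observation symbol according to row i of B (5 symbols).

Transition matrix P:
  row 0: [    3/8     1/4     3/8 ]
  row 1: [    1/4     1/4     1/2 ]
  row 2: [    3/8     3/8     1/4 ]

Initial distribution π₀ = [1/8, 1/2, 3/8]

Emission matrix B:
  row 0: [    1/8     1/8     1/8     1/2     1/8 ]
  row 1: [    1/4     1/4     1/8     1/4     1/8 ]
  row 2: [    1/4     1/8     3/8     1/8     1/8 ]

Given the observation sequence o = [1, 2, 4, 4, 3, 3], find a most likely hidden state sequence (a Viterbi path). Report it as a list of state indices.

path = [1, 2, 1, 2, 0, 0]

t=0: δ = [1.562e-02, 1.250e-01, 4.688e-02]  (obs o_0=1)
t=1: δ = [3.906e-03, 3.906e-03, 2.344e-02]  ψ = [1, 1, 1]  (obs o_1=2)
t=2: δ = [1.099e-03, 1.099e-03, 7.324e-04]  ψ = [2, 2, 2]  (obs o_2=4)
t=3: δ = [5.150e-05, 3.433e-05, 6.866e-05]  ψ = [0, 0, 1]  (obs o_3=4)
t=4: δ = [1.287e-05, 6.437e-06, 2.414e-06]  ψ = [2, 2, 0]  (obs o_4=3)
t=5: δ = [2.414e-06, 8.047e-07, 6.035e-07]  ψ = [0, 0, 0]  (obs o_5=3)
backtrack: best end state = 0; path = [1, 2, 1, 2, 0, 0]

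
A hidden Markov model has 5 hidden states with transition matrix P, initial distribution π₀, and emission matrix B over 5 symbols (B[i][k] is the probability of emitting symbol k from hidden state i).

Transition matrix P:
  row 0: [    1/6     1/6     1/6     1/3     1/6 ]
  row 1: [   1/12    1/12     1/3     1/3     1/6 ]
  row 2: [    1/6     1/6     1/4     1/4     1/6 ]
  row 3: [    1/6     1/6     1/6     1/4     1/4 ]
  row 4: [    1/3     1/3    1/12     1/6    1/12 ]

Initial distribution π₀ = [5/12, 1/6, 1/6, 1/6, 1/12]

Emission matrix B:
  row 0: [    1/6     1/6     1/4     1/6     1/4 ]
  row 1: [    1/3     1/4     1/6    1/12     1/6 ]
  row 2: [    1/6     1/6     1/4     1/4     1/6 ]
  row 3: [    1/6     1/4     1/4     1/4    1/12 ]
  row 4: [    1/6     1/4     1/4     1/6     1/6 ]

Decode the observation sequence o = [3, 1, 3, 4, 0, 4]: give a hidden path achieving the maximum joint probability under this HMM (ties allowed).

t=0: δ = [6.944e-02, 1.389e-02, 4.167e-02, 4.167e-02, 1.389e-02]  (obs o_0=3)
t=1: δ = [1.929e-03, 2.894e-03, 1.929e-03, 5.787e-03, 2.894e-03]  ψ = [0, 0, 0, 0, 0]  (obs o_1=1)
t=2: δ = [1.608e-04, 8.038e-05, 2.411e-04, 3.617e-04, 2.411e-04]  ψ = [3, 3, 1, 3, 3]  (obs o_2=3)
t=3: δ = [2.009e-05, 1.340e-05, 1.005e-05, 7.535e-06, 1.507e-05]  ψ = [4, 4, 2, 3, 3]  (obs o_3=4)
t=4: δ = [8.372e-07, 1.674e-06, 7.442e-07, 1.116e-06, 5.582e-07]  ψ = [4, 4, 1, 0, 0]  (obs o_4=0)
t=5: δ = [4.651e-08, 3.101e-08, 9.303e-08, 4.651e-08, 4.651e-08]  ψ = [3, 3, 1, 1, 1]  (obs o_5=4)
backtrack: best end state = 2; path = [0, 3, 3, 4, 1, 2]

path = [0, 3, 3, 4, 1, 2]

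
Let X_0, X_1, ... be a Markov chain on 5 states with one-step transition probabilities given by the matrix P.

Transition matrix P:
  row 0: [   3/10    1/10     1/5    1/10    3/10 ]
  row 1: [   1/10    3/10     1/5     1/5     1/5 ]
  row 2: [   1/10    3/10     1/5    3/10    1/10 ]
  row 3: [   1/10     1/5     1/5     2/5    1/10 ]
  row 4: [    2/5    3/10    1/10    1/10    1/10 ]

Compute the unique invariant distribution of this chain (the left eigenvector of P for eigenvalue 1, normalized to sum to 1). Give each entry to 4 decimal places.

Balance equations π_j = Σ_i π_i·P[i][j]:
  π_0 = 3/10·π_0 + 1/10·π_1 + 1/10·π_2 + 1/10·π_3 + 2/5·π_4
  π_1 = 1/10·π_0 + 3/10·π_1 + 3/10·π_2 + 1/5·π_3 + 3/10·π_4
  π_2 = 1/5·π_0 + 1/5·π_1 + 1/5·π_2 + 1/5·π_3 + 1/10·π_4
  π_3 = 1/10·π_0 + 1/5·π_1 + 3/10·π_2 + 2/5·π_3 + 1/10·π_4
  normalize: π_0 + π_1 + π_2 + π_3 + π_4 = 1
Solving the linear system gives exactly π = [409/2206, 794/3309, 1217/6618, 760/3309, 533/3309].

π = [0.1854, 0.2400, 0.1839, 0.2297, 0.1611]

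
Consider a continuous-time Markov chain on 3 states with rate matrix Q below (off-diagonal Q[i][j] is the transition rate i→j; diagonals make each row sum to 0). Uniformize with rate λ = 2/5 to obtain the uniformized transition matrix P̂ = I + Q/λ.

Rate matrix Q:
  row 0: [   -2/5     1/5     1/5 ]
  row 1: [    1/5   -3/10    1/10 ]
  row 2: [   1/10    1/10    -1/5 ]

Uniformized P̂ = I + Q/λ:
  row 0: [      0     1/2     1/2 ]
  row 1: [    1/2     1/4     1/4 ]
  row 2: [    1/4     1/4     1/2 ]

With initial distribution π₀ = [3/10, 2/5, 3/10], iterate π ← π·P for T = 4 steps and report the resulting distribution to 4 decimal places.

π = [0.2629, 0.3160, 0.4211]

t=0: π = [0.3000, 0.4000, 0.3000]
t=1: π = [0.2750, 0.3250, 0.4000]
t=2: π = [0.2625, 0.3188, 0.4188]
t=3: π = [0.2641, 0.3156, 0.4203]
t=4: π = [0.2629, 0.3160, 0.4211]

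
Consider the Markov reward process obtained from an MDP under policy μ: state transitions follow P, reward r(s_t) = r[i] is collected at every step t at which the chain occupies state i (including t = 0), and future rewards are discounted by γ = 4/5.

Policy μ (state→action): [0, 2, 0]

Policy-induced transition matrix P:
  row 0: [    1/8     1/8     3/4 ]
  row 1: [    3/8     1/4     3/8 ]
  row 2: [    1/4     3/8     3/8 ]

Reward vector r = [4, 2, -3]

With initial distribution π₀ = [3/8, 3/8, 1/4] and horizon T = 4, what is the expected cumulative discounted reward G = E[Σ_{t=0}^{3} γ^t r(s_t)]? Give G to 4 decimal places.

t=0: π = [0.3750, 0.3750, 0.2500], E[r] = 1.5000, γ^t·E[r] = 1.500000, running G = 1.500000
t=1: π = [0.2500, 0.2344, 0.5156], E[r] = -0.0781, γ^t·E[r] = -0.062500, running G = 1.437500
t=2: π = [0.2480, 0.2832, 0.4688], E[r] = 0.1523, γ^t·E[r] = 0.097500, running G = 1.535000
t=3: π = [0.2544, 0.2776, 0.4680], E[r] = 0.1687, γ^t·E[r] = 0.086375, running G = 1.621375

G = 1.6214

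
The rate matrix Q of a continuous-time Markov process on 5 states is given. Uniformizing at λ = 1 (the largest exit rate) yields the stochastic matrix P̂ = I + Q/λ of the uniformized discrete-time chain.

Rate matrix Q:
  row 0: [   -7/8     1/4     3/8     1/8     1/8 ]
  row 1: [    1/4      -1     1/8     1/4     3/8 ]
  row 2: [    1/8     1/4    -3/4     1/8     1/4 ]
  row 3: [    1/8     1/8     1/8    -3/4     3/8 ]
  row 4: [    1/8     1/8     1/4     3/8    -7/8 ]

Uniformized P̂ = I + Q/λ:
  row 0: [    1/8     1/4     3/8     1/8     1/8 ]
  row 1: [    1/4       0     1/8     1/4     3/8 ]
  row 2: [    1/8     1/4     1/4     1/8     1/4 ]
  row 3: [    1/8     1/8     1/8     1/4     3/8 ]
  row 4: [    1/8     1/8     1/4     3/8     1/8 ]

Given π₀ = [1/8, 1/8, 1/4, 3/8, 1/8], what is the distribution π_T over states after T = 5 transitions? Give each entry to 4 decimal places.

π = [0.1439, 0.1515, 0.2196, 0.2357, 0.2493]

t=0: π = [0.1250, 0.1250, 0.2500, 0.3750, 0.1250]
t=1: π = [0.1406, 0.1563, 0.2031, 0.2188, 0.2813]
t=2: π = [0.1445, 0.1484, 0.2207, 0.2422, 0.2441]
t=3: π = [0.1436, 0.1521, 0.2192, 0.2349, 0.2502]
t=4: π = [0.1440, 0.1513, 0.2196, 0.2359, 0.2491]
t=5: π = [0.1439, 0.1515, 0.2196, 0.2357, 0.2493]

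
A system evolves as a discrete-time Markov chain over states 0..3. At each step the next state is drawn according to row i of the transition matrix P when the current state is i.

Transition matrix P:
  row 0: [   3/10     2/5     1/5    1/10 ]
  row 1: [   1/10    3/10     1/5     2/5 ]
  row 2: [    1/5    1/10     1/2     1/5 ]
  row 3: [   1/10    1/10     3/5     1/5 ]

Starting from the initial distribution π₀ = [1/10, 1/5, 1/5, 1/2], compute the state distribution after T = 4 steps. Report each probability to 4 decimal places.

π = [0.1773, 0.1908, 0.4122, 0.2197]

t=0: π = [0.1000, 0.2000, 0.2000, 0.5000]
t=1: π = [0.1400, 0.1700, 0.4600, 0.2300]
t=2: π = [0.1740, 0.1760, 0.4300, 0.2200]
t=3: π = [0.1778, 0.1874, 0.4170, 0.2178]
t=4: π = [0.1773, 0.1908, 0.4122, 0.2197]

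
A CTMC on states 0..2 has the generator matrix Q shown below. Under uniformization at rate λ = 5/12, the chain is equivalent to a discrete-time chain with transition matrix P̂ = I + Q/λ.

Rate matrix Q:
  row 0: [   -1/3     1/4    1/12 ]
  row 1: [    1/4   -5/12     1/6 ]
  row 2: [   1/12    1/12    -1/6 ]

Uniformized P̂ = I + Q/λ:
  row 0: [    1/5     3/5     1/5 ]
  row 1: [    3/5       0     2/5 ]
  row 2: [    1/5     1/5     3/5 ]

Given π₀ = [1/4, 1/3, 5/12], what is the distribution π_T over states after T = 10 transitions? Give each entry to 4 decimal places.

π = [0.3076, 0.2693, 0.4231]

t=0: π = [0.2500, 0.3333, 0.4167]
t=1: π = [0.3333, 0.2333, 0.4333]
t=2: π = [0.2933, 0.2867, 0.4200]
t=3: π = [0.3147, 0.2600, 0.4253]
t=4: π = [0.3040, 0.2739, 0.4221]
t=5: π = [0.3095, 0.2668, 0.4236]
t=6: π = [0.3067, 0.2705, 0.4228]
t=7: π = [0.3082, 0.2686, 0.4232]
t=8: π = [0.3074, 0.2696, 0.4230]
t=9: π = [0.3078, 0.2691, 0.4231]
t=10: π = [0.3076, 0.2693, 0.4231]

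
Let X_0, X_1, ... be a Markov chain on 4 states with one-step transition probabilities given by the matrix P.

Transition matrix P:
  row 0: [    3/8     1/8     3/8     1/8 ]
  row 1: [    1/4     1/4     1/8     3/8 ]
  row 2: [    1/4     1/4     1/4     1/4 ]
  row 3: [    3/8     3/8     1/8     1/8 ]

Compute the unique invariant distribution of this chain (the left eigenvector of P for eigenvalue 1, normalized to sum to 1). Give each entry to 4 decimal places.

Balance equations π_j = Σ_i π_i·P[i][j]:
  π_0 = 3/8·π_0 + 1/4·π_1 + 1/4·π_2 + 3/8·π_3
  π_1 = 1/8·π_0 + 1/4·π_1 + 1/4·π_2 + 3/8·π_3
  π_2 = 3/8·π_0 + 1/8·π_1 + 1/4·π_2 + 1/8·π_3
  normalize: π_0 + π_1 + π_2 + π_3 = 1
Solving the linear system gives exactly π = [80/253, 60/253, 59/253, 54/253].

π = [0.3162, 0.2372, 0.2332, 0.2134]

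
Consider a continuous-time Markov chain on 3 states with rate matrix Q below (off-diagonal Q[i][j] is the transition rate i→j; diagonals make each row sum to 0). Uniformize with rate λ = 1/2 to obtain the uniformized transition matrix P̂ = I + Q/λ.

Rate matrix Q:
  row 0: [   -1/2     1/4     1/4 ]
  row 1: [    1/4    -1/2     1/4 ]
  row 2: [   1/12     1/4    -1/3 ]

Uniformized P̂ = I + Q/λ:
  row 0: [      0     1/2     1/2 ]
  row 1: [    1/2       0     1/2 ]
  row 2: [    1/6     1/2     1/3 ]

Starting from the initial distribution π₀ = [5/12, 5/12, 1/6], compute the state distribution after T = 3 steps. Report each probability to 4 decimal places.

π = [0.2473, 0.3229, 0.4298]

t=0: π = [0.4167, 0.4167, 0.1667]
t=1: π = [0.2361, 0.2917, 0.4722]
t=2: π = [0.2245, 0.3542, 0.4213]
t=3: π = [0.2473, 0.3229, 0.4298]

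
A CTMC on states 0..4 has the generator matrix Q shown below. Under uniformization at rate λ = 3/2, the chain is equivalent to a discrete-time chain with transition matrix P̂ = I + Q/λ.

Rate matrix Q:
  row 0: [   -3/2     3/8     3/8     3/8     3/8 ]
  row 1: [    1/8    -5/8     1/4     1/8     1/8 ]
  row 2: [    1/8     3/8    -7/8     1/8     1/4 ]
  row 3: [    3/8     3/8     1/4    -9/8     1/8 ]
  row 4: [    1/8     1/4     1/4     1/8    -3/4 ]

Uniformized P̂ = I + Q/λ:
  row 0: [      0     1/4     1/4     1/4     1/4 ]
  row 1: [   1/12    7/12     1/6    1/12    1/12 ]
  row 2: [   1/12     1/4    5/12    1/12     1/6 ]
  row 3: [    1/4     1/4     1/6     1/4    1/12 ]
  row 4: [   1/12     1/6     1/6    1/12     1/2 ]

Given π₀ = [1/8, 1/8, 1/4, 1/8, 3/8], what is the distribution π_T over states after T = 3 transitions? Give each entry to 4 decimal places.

π = [0.0953, 0.3348, 0.2333, 0.1194, 0.2173]

t=0: π = [0.1250, 0.1250, 0.2500, 0.1250, 0.3750]
t=1: π = [0.0938, 0.2604, 0.2396, 0.1250, 0.2813]
t=2: π = [0.0964, 0.3134, 0.2344, 0.1198, 0.2361]
t=3: π = [0.0953, 0.3348, 0.2333, 0.1194, 0.2173]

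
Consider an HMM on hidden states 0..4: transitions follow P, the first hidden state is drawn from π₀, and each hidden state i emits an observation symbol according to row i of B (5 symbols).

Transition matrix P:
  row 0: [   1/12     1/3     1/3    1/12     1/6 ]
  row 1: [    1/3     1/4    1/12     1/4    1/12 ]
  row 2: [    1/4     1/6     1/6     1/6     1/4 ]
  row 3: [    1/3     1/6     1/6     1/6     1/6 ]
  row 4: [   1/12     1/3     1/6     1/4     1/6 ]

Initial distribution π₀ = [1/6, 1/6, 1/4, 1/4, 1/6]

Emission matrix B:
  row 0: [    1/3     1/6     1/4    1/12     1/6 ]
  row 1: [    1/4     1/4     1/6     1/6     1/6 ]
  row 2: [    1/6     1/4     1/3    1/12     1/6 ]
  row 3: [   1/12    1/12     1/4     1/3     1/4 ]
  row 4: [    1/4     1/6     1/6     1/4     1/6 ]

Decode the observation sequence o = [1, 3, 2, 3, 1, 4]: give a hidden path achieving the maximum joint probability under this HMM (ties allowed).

path = [2, 4, 2, 4, 1, 3]

t=0: δ = [2.778e-02, 4.167e-02, 6.250e-02, 2.083e-02, 2.778e-02]  (obs o_0=1)
t=1: δ = [1.302e-03, 1.736e-03, 8.681e-04, 3.472e-03, 3.906e-03]  ψ = [2, 1, 2, 1, 2]  (obs o_1=3)
t=2: δ = [2.894e-04, 2.170e-04, 2.170e-04, 2.441e-04, 1.085e-04]  ψ = [3, 4, 4, 4, 4]  (obs o_2=2)
t=3: δ = [6.782e-06, 1.608e-05, 8.038e-06, 1.808e-05, 1.356e-05]  ψ = [3, 0, 0, 1, 2]  (obs o_3=3)
t=4: δ = [1.005e-06, 1.130e-06, 7.535e-07, 3.349e-07, 5.023e-07]  ψ = [3, 4, 3, 1, 3]  (obs o_4=1)
t=5: δ = [6.279e-08, 5.582e-08, 5.582e-08, 7.064e-08, 3.140e-08]  ψ = [1, 0, 0, 1, 2]  (obs o_5=4)
backtrack: best end state = 3; path = [2, 4, 2, 4, 1, 3]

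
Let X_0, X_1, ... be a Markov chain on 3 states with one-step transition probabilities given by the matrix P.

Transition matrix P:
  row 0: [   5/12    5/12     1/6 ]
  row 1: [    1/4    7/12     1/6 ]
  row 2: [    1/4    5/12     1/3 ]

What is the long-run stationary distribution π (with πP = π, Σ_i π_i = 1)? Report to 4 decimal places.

π = [0.3000, 0.5000, 0.2000]

Balance equations π_j = Σ_i π_i·P[i][j]:
  π_0 = 5/12·π_0 + 1/4·π_1 + 1/4·π_2
  π_1 = 5/12·π_0 + 7/12·π_1 + 5/12·π_2
  normalize: π_0 + π_1 + π_2 = 1
Solving the linear system gives exactly π = [3/10, 1/2, 1/5].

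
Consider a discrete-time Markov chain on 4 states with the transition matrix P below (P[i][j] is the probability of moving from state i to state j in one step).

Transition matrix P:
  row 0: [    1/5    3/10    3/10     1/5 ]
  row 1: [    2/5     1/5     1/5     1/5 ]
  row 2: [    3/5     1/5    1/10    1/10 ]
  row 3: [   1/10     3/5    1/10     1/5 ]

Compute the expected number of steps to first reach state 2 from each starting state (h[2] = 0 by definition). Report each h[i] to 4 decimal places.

h = [4.4000, 4.8000, 0.0000, 5.4000]

First-step conditioning: h[2] = 0; for i ≠ 2, h[i] = 1 + Σ_k P[i][k]·h[k].
  h[0] = 1 + 1/5·h[0] + 3/10·h[1] + 1/5·h[3]
  h[1] = 1 + 2/5·h[0] + 1/5·h[1] + 1/5·h[3]
  h[3] = 1 + 1/10·h[0] + 3/5·h[1] + 1/5·h[3]
Solving the 3×3 linear system over states ≠ 2 gives exactly h = [22/5, 24/5, 0, 27/5] (h[2] = 0 is the target).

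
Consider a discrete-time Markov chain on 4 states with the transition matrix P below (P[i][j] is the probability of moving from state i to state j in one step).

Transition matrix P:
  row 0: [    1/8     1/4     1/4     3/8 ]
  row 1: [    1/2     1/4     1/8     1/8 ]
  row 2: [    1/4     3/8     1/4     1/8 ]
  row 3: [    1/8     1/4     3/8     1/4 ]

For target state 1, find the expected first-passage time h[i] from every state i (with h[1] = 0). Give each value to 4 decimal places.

First-step conditioning: h[1] = 0; for i ≠ 1, h[i] = 1 + Σ_k P[i][k]·h[k].
  h[0] = 1 + 1/8·h[0] + 1/4·h[2] + 3/8·h[3]
  h[2] = 1 + 1/4·h[0] + 1/4·h[2] + 1/8·h[3]
  h[3] = 1 + 1/8·h[0] + 3/8·h[2] + 1/4·h[3]
Solving the 3×3 linear system over states ≠ 1 gives exactly h = [592/169, 0, 40/13, 584/169] (h[1] = 0 is the target).

h = [3.5030, 0.0000, 3.0769, 3.4556]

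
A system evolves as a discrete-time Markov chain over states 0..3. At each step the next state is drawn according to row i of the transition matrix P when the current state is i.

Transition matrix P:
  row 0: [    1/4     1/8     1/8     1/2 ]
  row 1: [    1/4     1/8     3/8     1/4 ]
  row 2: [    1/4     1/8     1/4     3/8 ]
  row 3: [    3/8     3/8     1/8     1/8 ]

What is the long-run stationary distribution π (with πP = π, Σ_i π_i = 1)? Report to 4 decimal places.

π = [0.2886, 0.2022, 0.2006, 0.3086]

Balance equations π_j = Σ_i π_i·P[i][j]:
  π_0 = 1/4·π_0 + 1/4·π_1 + 1/4·π_2 + 3/8·π_3
  π_1 = 1/8·π_0 + 1/8·π_1 + 1/8·π_2 + 3/8·π_3
  π_2 = 1/8·π_0 + 3/8·π_1 + 1/4·π_2 + 1/8·π_3
  normalize: π_0 + π_1 + π_2 + π_3 = 1
Solving the linear system gives exactly π = [187/648, 131/648, 65/324, 25/81].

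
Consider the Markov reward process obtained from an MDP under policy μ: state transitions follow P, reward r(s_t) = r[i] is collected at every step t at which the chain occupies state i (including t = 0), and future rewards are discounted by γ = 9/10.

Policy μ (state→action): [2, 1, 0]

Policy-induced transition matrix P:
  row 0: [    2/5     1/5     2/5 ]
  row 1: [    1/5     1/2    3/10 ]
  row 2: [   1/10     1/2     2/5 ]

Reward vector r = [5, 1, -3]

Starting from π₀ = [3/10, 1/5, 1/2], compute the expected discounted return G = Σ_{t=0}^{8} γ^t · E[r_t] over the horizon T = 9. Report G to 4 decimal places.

G = 2.1504

t=0: π = [0.3000, 0.2000, 0.5000], E[r] = 0.2000, γ^t·E[r] = 0.200000, running G = 0.200000
t=1: π = [0.2100, 0.4100, 0.3800], E[r] = 0.3200, γ^t·E[r] = 0.288000, running G = 0.488000
t=2: π = [0.2040, 0.4370, 0.3590], E[r] = 0.3800, γ^t·E[r] = 0.307800, running G = 0.795800
t=3: π = [0.2049, 0.4388, 0.3563], E[r] = 0.3944, γ^t·E[r] = 0.287518, running G = 1.083318
t=4: π = [0.2054, 0.4385, 0.3561], E[r] = 0.3969, γ^t·E[r] = 0.260419, running G = 1.343737
t=5: π = [0.2055, 0.4384, 0.3561], E[r] = 0.3972, γ^t·E[r] = 0.234569, running G = 1.578305
t=6: π = [0.2055, 0.4384, 0.3562], E[r] = 0.3973, γ^t·E[r] = 0.211123, running G = 1.789429
t=7: π = [0.2055, 0.4384, 0.3562], E[r] = 0.3973, γ^t·E[r] = 0.190009, running G = 1.979438
t=8: π = [0.2055, 0.4384, 0.3562], E[r] = 0.3973, γ^t·E[r] = 0.171008, running G = 2.150446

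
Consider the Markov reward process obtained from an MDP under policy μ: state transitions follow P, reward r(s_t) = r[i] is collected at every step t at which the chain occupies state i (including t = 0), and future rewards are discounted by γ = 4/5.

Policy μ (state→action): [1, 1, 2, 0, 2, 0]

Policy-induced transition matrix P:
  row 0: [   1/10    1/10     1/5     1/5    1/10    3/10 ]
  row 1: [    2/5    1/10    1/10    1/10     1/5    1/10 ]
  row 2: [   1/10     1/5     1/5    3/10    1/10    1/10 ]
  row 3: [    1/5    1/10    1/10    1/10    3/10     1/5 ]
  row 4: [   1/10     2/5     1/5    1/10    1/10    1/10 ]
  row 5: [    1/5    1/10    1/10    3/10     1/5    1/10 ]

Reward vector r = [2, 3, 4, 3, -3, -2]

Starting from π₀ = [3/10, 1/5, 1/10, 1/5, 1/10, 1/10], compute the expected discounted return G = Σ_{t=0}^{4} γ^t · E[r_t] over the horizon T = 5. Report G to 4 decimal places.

t=0: π = [0.3000, 0.2000, 0.1000, 0.2000, 0.1000, 0.1000], E[r] = 1.7000, γ^t·E[r] = 1.700000, running G = 1.700000
t=1: π = [0.1900, 0.1400, 0.1500, 0.1700, 0.1700, 0.1800], E[r] = 1.0400, γ^t·E[r] = 0.832000, running G = 2.532000
t=2: π = [0.1770, 0.1660, 0.1510, 0.1850, 0.1660, 0.1550], E[r] = 1.2030, γ^t·E[r] = 0.769920, running G = 3.301920
t=3: π = [0.1838, 0.1649, 0.1494, 0.1789, 0.1691, 0.1539], E[r] = 1.1815, γ^t·E[r] = 0.604928, running G = 3.906848
t=4: π = [0.1828, 0.1657, 0.1502, 0.1790, 0.1677, 0.1547], E[r] = 1.1883, γ^t·E[r] = 0.486715, running G = 4.393563

G = 4.3936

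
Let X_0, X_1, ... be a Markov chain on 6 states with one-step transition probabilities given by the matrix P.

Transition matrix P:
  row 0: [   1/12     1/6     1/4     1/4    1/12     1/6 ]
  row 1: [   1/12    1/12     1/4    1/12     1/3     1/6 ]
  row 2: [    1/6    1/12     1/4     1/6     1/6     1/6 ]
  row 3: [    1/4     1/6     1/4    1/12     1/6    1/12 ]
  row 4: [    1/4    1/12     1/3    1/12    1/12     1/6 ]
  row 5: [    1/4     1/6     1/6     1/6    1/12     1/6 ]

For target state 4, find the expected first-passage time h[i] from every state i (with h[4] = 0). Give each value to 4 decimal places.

First-step conditioning: h[4] = 0; for i ≠ 4, h[i] = 1 + Σ_k P[i][k]·h[k].
  h[0] = 1 + 1/12·h[0] + 1/6·h[1] + 1/4·h[2] + 1/4·h[3] + 1/6·h[5]
  h[1] = 1 + 1/12·h[0] + 1/12·h[1] + 1/4·h[2] + 1/12·h[3] + 1/6·h[5]
  h[2] = 1 + 1/6·h[0] + 1/12·h[1] + 1/4·h[2] + 1/6·h[3] + 1/6·h[5]
  h[3] = 1 + 1/4·h[0] + 1/6·h[1] + 1/4·h[2] + 1/12·h[3] + 1/12·h[5]
  h[5] = 1 + 1/4·h[0] + 1/6·h[1] + 1/6·h[2] + 1/6·h[3] + 1/6·h[5]
Solving the 5×5 linear system over states ≠ 4 gives exactly h = [312756/47203, 244056/47203, 294300/47203, 290172/47203, 0, 316176/47203] (h[4] = 0 is the target).

h = [6.6258, 5.1703, 6.2348, 6.1473, 0.0000, 6.6982]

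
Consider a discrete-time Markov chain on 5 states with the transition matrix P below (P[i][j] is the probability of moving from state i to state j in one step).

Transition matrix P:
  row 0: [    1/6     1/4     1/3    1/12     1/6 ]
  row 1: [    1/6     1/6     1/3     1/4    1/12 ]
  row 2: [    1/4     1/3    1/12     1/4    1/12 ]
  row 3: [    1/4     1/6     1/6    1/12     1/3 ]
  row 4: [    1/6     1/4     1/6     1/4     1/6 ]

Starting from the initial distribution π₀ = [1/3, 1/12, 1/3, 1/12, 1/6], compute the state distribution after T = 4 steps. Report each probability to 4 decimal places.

t=0: π = [0.3333, 0.0833, 0.3333, 0.0833, 0.1667]
t=1: π = [0.2014, 0.2639, 0.2083, 0.1806, 0.1458]
t=2: π = [0.1991, 0.2303, 0.2269, 0.1863, 0.1574]
t=3: π = [0.2011, 0.2342, 0.2193, 0.1858, 0.1596]
t=4: π = [0.2004, 0.2333, 0.2209, 0.1855, 0.1598]

π = [0.2004, 0.2333, 0.2209, 0.1855, 0.1598]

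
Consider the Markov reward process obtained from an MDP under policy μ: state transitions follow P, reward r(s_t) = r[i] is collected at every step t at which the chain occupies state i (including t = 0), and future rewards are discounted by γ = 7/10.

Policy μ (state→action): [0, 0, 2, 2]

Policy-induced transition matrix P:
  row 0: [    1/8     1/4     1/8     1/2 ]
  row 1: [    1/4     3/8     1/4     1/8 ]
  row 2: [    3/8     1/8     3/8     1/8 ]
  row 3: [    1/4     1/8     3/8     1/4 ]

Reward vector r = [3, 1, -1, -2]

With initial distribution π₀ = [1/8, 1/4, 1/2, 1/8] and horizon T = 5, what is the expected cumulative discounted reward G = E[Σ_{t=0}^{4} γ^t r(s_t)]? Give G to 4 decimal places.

t=0: π = [0.1250, 0.2500, 0.5000, 0.1250], E[r] = -0.1250, γ^t·E[r] = -0.125000, running G = -0.125000
t=1: π = [0.2969, 0.2031, 0.3125, 0.1875], E[r] = 0.4063, γ^t·E[r] = 0.284375, running G = 0.159375
t=2: π = [0.2520, 0.2129, 0.2754, 0.2598], E[r] = 0.1738, γ^t·E[r] = 0.085176, running G = 0.244551
t=3: π = [0.2529, 0.2097, 0.2854, 0.2520], E[r] = 0.1792, γ^t·E[r] = 0.061465, running G = 0.306016
t=4: π = [0.2541, 0.2090, 0.2856, 0.2513], E[r] = 0.1830, γ^t·E[r] = 0.043934, running G = 0.349950

G = 0.3500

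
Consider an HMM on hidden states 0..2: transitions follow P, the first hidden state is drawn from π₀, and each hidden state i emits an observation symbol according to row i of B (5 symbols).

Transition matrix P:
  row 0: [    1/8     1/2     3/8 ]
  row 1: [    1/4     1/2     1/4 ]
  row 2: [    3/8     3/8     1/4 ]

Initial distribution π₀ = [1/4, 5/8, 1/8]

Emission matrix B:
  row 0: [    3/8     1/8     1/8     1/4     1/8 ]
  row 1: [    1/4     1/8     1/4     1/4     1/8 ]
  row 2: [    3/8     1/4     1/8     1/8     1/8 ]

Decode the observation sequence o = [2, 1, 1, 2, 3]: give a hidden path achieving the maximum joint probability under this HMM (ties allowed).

path = [1, 1, 1, 1, 1]

t=0: δ = [3.125e-02, 1.562e-01, 1.562e-02]  (obs o_0=2)
t=1: δ = [4.883e-03, 9.766e-03, 9.766e-03]  ψ = [1, 1, 1]  (obs o_1=1)
t=2: δ = [4.578e-04, 6.104e-04, 6.104e-04]  ψ = [2, 1, 1]  (obs o_2=1)
t=3: δ = [2.861e-05, 7.629e-05, 2.146e-05]  ψ = [2, 1, 0]  (obs o_3=2)
t=4: δ = [4.768e-06, 9.537e-06, 2.384e-06]  ψ = [1, 1, 1]  (obs o_4=3)
backtrack: best end state = 1; path = [1, 1, 1, 1, 1]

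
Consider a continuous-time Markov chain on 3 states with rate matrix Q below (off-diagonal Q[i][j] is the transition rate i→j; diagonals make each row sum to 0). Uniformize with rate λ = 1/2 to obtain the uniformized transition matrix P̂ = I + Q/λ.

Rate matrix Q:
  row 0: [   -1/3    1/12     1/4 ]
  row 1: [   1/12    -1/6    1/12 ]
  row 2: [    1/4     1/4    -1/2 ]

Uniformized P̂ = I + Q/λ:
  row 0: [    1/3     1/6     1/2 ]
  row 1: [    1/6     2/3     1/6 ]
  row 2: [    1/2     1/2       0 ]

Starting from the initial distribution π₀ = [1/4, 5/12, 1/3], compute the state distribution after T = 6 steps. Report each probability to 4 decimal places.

t=0: π = [0.2500, 0.4167, 0.3333]
t=1: π = [0.3194, 0.4861, 0.1944]
t=2: π = [0.2847, 0.4745, 0.2407]
t=3: π = [0.2944, 0.4842, 0.2215]
t=4: π = [0.2895, 0.4826, 0.2279]
t=5: π = [0.2909, 0.4839, 0.2252]
t=6: π = [0.2902, 0.4837, 0.2261]

π = [0.2902, 0.4837, 0.2261]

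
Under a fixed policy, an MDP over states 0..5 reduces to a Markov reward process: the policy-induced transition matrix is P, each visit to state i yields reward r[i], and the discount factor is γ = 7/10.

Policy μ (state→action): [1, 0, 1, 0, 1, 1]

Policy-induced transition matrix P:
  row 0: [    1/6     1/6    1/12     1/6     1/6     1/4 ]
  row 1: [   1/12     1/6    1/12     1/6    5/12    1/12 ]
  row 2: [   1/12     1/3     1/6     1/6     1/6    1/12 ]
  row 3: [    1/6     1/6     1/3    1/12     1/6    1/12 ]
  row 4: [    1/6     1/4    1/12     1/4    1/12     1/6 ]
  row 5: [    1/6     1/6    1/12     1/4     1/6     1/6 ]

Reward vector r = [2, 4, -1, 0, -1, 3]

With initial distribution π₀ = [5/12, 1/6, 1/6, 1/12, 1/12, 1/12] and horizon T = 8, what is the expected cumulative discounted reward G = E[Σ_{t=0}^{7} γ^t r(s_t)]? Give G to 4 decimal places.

G = 4.0641

t=0: π = [0.4167, 0.1667, 0.1667, 0.0833, 0.0833, 0.0833], E[r] = 1.5000, γ^t·E[r] = 1.500000, running G = 1.500000
t=1: π = [0.1389, 0.2014, 0.1181, 0.1736, 0.2014, 0.1667], E[r] = 1.2639, γ^t·E[r] = 0.884722, running G = 2.384722
t=2: π = [0.1400, 0.2031, 0.1366, 0.1829, 0.2002, 0.1372], E[r] = 1.1672, γ^t·E[r] = 0.571950, running G = 2.956672
t=3: π = [0.1384, 0.2061, 0.1404, 0.1795, 0.2008, 0.1348], E[r] = 1.1644, γ^t·E[r] = 0.399373, running G = 3.356045
t=4: π = [0.1378, 0.2068, 0.1399, 0.1797, 0.2015, 0.1344], E[r] = 1.1645, γ^t·E[r] = 0.279588, running G = 3.635633
t=5: π = [0.1378, 0.2068, 0.1399, 0.1797, 0.2016, 0.1343], E[r] = 1.1640, γ^t·E[r] = 0.195635, running G = 3.831268
t=6: π = [0.1378, 0.2068, 0.1399, 0.1797, 0.2016, 0.1343], E[r] = 1.1641, γ^t·E[r] = 0.136951, running G = 3.968219
t=7: π = [0.1378, 0.2068, 0.1399, 0.1797, 0.2016, 0.1343], E[r] = 1.1641, γ^t·E[r] = 0.095865, running G = 4.064083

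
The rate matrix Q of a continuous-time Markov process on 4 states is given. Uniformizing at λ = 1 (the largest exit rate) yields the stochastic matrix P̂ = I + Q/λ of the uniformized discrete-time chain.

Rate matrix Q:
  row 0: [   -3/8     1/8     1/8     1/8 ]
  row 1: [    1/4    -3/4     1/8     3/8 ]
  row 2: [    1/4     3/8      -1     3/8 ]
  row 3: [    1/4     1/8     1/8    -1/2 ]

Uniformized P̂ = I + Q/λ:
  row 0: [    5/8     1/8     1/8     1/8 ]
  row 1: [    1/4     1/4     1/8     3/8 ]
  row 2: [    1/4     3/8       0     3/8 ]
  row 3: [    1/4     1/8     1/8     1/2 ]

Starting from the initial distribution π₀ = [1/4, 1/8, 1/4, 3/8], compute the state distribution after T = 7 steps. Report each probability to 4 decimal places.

π = [0.3998, 0.1746, 0.1111, 0.3144]

t=0: π = [0.2500, 0.1250, 0.2500, 0.3750]
t=1: π = [0.3438, 0.2031, 0.0938, 0.3594]
t=2: π = [0.3789, 0.1738, 0.1133, 0.3340]
t=3: π = [0.3921, 0.1750, 0.1108, 0.3220]
t=4: π = [0.3970, 0.1746, 0.1111, 0.3172]
t=5: π = [0.3989, 0.1746, 0.1111, 0.3154]
t=6: π = [0.3996, 0.1746, 0.1111, 0.3147]
t=7: π = [0.3998, 0.1746, 0.1111, 0.3144]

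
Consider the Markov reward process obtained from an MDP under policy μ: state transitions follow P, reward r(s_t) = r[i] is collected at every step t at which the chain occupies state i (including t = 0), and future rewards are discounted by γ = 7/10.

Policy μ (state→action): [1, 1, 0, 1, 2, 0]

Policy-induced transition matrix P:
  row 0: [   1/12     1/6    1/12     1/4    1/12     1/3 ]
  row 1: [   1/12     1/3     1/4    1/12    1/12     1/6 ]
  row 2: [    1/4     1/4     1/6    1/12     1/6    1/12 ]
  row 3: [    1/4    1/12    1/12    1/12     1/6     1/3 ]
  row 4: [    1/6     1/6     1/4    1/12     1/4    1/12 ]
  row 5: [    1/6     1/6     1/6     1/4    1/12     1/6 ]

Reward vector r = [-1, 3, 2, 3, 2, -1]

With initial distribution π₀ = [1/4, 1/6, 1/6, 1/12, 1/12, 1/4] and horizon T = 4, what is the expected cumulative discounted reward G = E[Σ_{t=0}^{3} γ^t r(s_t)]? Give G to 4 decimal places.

t=0: π = [0.2500, 0.1667, 0.1667, 0.0833, 0.0833, 0.2500], E[r] = 0.7500, γ^t·E[r] = 0.750000, running G = 0.750000
t=1: π = [0.1528, 0.2014, 0.1597, 0.1667, 0.1181, 0.2014], E[r] = 1.3056, γ^t·E[r] = 0.913889, running G = 1.663889
t=2: π = [0.1644, 0.1997, 0.1667, 0.1424, 0.1302, 0.1968], E[r] = 1.2587, γ^t·E[r] = 0.616753, running G = 2.280642
t=3: π = [0.1621, 0.2020, 0.1686, 0.1435, 0.1308, 0.1930], E[r] = 1.2801, γ^t·E[r] = 0.439072, running G = 2.719714

G = 2.7197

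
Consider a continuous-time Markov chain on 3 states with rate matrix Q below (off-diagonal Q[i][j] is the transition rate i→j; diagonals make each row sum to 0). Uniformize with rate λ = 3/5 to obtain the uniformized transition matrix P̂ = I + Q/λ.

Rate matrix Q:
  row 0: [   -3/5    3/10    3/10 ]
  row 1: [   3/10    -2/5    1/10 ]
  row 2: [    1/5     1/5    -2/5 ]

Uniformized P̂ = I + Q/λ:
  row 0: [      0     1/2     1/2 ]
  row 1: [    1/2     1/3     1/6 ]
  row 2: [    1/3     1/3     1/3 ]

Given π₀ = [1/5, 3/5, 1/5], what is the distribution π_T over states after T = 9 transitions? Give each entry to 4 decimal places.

π = [0.2979, 0.3830, 0.3191]

t=0: π = [0.2000, 0.6000, 0.2000]
t=1: π = [0.3667, 0.3667, 0.2667]
t=2: π = [0.2722, 0.3944, 0.3333]
t=3: π = [0.3083, 0.3787, 0.3130]
t=4: π = [0.2937, 0.3847, 0.3216]
t=5: π = [0.2996, 0.3823, 0.3182]
t=6: π = [0.2972, 0.3833, 0.3195]
t=7: π = [0.2981, 0.3829, 0.3190]
t=8: π = [0.2978, 0.3830, 0.3192]
t=9: π = [0.2979, 0.3830, 0.3191]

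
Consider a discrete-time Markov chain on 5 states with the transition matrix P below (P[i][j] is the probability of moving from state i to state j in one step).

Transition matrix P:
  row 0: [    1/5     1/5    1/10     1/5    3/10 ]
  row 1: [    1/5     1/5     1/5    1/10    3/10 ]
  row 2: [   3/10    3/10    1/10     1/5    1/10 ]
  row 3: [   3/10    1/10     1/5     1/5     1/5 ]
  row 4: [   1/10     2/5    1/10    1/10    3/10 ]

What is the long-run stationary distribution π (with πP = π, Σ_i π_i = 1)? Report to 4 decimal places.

Balance equations π_j = Σ_i π_i·P[i][j]:
  π_0 = 1/5·π_0 + 1/5·π_1 + 3/10·π_2 + 3/10·π_3 + 1/10·π_4
  π_1 = 1/5·π_0 + 1/5·π_1 + 3/10·π_2 + 1/10·π_3 + 2/5·π_4
  π_2 = 1/10·π_0 + 1/5·π_1 + 1/10·π_2 + 1/5·π_3 + 1/10·π_4
  π_3 = 1/5·π_0 + 1/10·π_1 + 1/5·π_2 + 1/5·π_3 + 1/10·π_4
  normalize: π_0 + π_1 + π_2 + π_3 + π_4 = 1
Solving the linear system gives exactly π = [1973/9709, 128/511, 1359/9709, 207/1387, 2496/9709].

π = [0.2032, 0.2505, 0.1400, 0.1492, 0.2571]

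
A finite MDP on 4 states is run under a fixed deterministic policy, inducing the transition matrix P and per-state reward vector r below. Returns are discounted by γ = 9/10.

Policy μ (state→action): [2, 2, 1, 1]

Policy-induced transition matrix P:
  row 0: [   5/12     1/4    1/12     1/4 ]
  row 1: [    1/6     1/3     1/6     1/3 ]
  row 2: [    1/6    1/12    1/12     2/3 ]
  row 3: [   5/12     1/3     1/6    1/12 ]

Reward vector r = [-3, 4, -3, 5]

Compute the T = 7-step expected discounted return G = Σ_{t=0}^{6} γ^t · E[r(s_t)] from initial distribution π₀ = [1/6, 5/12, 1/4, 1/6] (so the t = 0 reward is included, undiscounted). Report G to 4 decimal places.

G = 6.5830

t=0: π = [0.1667, 0.4167, 0.2500, 0.1667], E[r] = 1.2500, γ^t·E[r] = 1.250000, running G = 1.250000
t=1: π = [0.2500, 0.2569, 0.1319, 0.3611], E[r] = 1.6875, γ^t·E[r] = 1.518750, running G = 2.768750
t=2: π = [0.3194, 0.2795, 0.1348, 0.2662], E[r] = 1.0862, γ^t·E[r] = 0.879844, running G = 3.648594
t=3: π = [0.3131, 0.2730, 0.1288, 0.2851], E[r] = 1.1919, γ^t·E[r] = 0.868887, running G = 4.517480
t=4: π = [0.3162, 0.2750, 0.1298, 0.2789], E[r] = 1.1565, γ^t·E[r] = 0.758787, running G = 5.276267
t=5: π = [0.3154, 0.2745, 0.1295, 0.2805], E[r] = 1.1659, γ^t·E[r] = 0.688482, running G = 5.964749
t=6: π = [0.3157, 0.2747, 0.1296, 0.2801], E[r] = 1.1633, γ^t·E[r] = 0.618237, running G = 6.582986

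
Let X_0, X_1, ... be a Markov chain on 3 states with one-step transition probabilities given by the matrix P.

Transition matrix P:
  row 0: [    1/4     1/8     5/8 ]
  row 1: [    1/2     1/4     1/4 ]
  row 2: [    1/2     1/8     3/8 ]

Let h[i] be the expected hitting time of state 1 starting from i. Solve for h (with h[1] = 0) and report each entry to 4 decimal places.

First-step conditioning: h[1] = 0; for i ≠ 1, h[i] = 1 + Σ_k P[i][k]·h[k].
  h[0] = 1 + 1/4·h[0] + 5/8·h[2]
  h[2] = 1 + 1/2·h[0] + 3/8·h[2]
Solving the 2×2 linear system over states ≠ 1 gives exactly h = [8, 0, 8] (h[1] = 0 is the target).

h = [8.0000, 0.0000, 8.0000]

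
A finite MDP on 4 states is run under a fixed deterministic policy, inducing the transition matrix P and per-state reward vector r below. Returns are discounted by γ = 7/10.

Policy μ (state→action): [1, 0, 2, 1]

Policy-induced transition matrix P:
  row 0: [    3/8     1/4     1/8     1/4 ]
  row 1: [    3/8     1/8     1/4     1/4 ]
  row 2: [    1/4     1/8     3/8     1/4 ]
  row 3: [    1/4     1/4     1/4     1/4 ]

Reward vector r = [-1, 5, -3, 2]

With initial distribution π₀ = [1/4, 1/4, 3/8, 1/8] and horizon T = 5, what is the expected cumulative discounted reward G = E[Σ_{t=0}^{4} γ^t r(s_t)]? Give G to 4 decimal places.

t=0: π = [0.2500, 0.2500, 0.3750, 0.1250], E[r] = 0.1250, γ^t·E[r] = 0.125000, running G = 0.125000
t=1: π = [0.3125, 0.1719, 0.2656, 0.2500], E[r] = 0.2500, γ^t·E[r] = 0.175000, running G = 0.300000
t=2: π = [0.3105, 0.1953, 0.2441, 0.2500], E[r] = 0.4336, γ^t·E[r] = 0.212461, running G = 0.512461
t=3: π = [0.3132, 0.1951, 0.2417, 0.2500], E[r] = 0.4370, γ^t·E[r] = 0.149895, running G = 0.662356
t=4: π = [0.3135, 0.1954, 0.2411, 0.2500], E[r] = 0.4403, γ^t·E[r] = 0.105718, running G = 0.768074

G = 0.7681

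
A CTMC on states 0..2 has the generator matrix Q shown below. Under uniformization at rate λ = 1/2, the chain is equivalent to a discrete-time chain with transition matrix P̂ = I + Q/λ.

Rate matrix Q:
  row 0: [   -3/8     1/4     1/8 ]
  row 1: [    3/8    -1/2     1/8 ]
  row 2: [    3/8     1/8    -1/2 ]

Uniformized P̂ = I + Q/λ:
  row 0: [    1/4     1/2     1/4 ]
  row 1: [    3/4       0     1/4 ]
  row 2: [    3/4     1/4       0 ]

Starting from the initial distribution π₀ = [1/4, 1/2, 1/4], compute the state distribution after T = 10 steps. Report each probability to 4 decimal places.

π = [0.4998, 0.3002, 0.2000]

t=0: π = [0.2500, 0.5000, 0.2500]
t=1: π = [0.6250, 0.1875, 0.1875]
t=2: π = [0.4375, 0.3594, 0.2031]
t=3: π = [0.5313, 0.2695, 0.1992]
t=4: π = [0.4844, 0.3154, 0.2002]
t=5: π = [0.5078, 0.2922, 0.2000]
t=6: π = [0.4961, 0.3039, 0.2000]
t=7: π = [0.5020, 0.2980, 0.2000]
t=8: π = [0.4990, 0.3010, 0.2000]
t=9: π = [0.5005, 0.2995, 0.2000]
t=10: π = [0.4998, 0.3002, 0.2000]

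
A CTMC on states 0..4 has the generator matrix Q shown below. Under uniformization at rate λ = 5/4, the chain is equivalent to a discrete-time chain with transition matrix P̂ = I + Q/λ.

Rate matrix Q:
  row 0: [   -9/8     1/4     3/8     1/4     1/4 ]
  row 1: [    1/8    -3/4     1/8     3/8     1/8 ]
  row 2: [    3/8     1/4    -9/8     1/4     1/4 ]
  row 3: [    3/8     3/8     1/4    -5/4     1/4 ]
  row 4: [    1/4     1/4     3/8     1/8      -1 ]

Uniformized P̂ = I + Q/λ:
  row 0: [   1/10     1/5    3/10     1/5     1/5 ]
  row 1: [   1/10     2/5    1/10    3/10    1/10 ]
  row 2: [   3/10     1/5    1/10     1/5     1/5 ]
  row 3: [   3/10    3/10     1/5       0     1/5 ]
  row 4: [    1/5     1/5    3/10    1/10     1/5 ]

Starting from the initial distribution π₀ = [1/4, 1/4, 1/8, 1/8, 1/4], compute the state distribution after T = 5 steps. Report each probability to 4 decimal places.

π = [0.1903, 0.2718, 0.1902, 0.1749, 0.1728]

t=0: π = [0.2500, 0.2500, 0.1250, 0.1250, 0.2500]
t=1: π = [0.1750, 0.2625, 0.2125, 0.1750, 0.1750]
t=2: π = [0.1950, 0.2700, 0.1875, 0.1738, 0.1738]
t=3: π = [0.1896, 0.2714, 0.1911, 0.1749, 0.1730]
t=4: π = [0.1905, 0.2718, 0.1900, 0.1749, 0.1729]
t=5: π = [0.1903, 0.2718, 0.1902, 0.1749, 0.1728]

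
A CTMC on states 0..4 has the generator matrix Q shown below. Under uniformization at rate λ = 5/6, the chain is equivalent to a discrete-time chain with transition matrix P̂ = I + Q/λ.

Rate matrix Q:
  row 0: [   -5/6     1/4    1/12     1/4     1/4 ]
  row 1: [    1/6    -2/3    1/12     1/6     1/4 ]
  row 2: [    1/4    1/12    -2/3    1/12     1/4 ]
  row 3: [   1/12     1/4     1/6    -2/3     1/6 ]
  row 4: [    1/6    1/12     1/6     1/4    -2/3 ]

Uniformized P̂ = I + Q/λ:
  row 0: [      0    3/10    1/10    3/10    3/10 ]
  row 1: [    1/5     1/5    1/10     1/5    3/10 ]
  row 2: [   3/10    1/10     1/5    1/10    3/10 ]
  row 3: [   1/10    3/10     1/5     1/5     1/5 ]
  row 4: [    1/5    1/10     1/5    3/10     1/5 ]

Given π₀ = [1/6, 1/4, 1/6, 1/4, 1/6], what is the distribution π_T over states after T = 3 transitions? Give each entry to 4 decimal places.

t=0: π = [0.1667, 0.2500, 0.1667, 0.2500, 0.1667]
t=1: π = [0.1583, 0.2083, 0.1583, 0.2167, 0.2583]
t=2: π = [0.1625, 0.1958, 0.1633, 0.2258, 0.2525]
t=3: π = [0.1613, 0.1973, 0.1642, 0.2252, 0.2522]

π = [0.1613, 0.1973, 0.1642, 0.2252, 0.2522]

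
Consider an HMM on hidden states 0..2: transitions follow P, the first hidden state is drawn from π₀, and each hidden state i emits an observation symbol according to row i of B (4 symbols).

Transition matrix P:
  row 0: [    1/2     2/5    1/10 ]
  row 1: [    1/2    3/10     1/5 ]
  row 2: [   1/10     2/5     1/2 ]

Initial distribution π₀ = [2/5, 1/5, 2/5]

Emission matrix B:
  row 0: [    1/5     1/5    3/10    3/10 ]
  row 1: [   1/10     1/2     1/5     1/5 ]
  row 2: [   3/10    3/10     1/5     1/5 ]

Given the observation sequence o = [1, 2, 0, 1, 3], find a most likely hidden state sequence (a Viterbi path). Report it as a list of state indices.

path = [2, 2, 2, 1, 0]

t=0: δ = [8.000e-02, 1.000e-01, 1.200e-01]  (obs o_0=1)
t=1: δ = [1.500e-02, 9.600e-03, 1.200e-02]  ψ = [1, 2, 2]  (obs o_1=2)
t=2: δ = [1.500e-03, 6.000e-04, 1.800e-03]  ψ = [0, 0, 2]  (obs o_2=0)
t=3: δ = [1.500e-04, 3.600e-04, 2.700e-04]  ψ = [0, 2, 2]  (obs o_3=1)
t=4: δ = [5.400e-05, 2.160e-05, 2.700e-05]  ψ = [1, 1, 2]  (obs o_4=3)
backtrack: best end state = 0; path = [2, 2, 2, 1, 0]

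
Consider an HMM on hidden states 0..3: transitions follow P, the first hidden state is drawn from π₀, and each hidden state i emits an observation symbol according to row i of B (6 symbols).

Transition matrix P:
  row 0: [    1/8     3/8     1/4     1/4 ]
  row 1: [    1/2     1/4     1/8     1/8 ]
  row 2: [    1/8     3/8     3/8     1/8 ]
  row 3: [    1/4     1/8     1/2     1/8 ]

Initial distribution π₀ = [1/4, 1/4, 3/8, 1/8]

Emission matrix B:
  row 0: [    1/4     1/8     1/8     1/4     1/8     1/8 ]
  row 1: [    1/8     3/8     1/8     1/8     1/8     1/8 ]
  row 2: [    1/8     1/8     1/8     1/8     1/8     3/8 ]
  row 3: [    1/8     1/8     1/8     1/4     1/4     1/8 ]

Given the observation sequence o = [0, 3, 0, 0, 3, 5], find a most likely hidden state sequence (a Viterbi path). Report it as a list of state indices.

path = [1, 0, 1, 0, 3, 2]

t=0: δ = [6.250e-02, 3.125e-02, 4.688e-02, 1.562e-02]  (obs o_0=0)
t=1: δ = [3.906e-03, 2.930e-03, 2.197e-03, 3.906e-03]  ψ = [1, 0, 2, 0]  (obs o_1=3)
t=2: δ = [3.662e-04, 1.831e-04, 2.441e-04, 1.221e-04]  ψ = [1, 0, 3, 0]  (obs o_2=0)
t=3: δ = [2.289e-05, 1.717e-05, 1.144e-05, 1.144e-05]  ψ = [1, 0, 0, 0]  (obs o_3=0)
t=4: δ = [2.146e-06, 1.073e-06, 7.153e-07, 1.431e-06]  ψ = [1, 0, 0, 0]  (obs o_4=3)
t=5: δ = [6.706e-08, 1.006e-07, 2.682e-07, 6.706e-08]  ψ = [1, 0, 3, 0]  (obs o_5=5)
backtrack: best end state = 2; path = [1, 0, 1, 0, 3, 2]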